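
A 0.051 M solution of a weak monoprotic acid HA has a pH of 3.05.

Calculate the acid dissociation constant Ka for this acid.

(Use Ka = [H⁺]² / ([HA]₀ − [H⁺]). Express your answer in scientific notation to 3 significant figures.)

[H⁺] = 10^(−pH) = 10^(−3.05) = 8.913e-04 M. For HA ⇌ H⁺ + A⁻, Ka = [H⁺][A⁻]/[HA] = [H⁺]² / ([HA]₀ − [H⁺]) = (8.913e-04)² / (0.051 − 8.913e-04) = 1.59e-05.

K_a = 1.59e-05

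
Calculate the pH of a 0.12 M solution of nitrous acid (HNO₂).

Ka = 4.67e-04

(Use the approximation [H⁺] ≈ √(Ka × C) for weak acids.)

[H⁺] = √(Ka × C) = √(4.67e-04 × 0.12) = 7.4860e-03. pH = -log(7.4860e-03)

pH = 2.13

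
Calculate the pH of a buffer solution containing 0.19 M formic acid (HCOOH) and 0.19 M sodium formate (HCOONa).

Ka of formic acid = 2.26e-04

pKa = -log(2.26e-04) = 3.65. pH = pKa + log([A⁻]/[HA]) = 3.65 + log(0.19/0.19)

pH = 3.65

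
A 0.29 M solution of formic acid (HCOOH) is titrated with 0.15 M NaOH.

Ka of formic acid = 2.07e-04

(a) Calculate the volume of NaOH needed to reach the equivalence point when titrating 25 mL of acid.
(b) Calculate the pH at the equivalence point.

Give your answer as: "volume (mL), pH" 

moles acid = 0.29 × 25/1000 = 0.00725 mol; V_base = moles/0.15 × 1000 = 48.3 mL. At equivalence only the conjugate base is present: [A⁻] = 0.00725/0.073 = 9.8864e-02 M. Kb = Kw/Ka = 4.83e-11; [OH⁻] = √(Kb × [A⁻]) = 2.1854e-06; pOH = 5.66; pH = 14 - pOH = 8.34.

V = 48.3 mL, pH = 8.34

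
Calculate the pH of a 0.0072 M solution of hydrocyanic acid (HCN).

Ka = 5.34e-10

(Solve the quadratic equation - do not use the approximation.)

x² + Ka×x - Ka×C = 0. Using quadratic formula: [H⁺] = 1.9605e-06

pH = 5.71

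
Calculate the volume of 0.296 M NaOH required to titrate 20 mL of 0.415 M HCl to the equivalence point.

At equivalence: moles acid = moles base. moles HCl = 0.415 × 20/1000 = 0.0083 mol. V_base = moles / 0.296 × 1000 = 28.0 mL.

V_{base} = 28.0 mL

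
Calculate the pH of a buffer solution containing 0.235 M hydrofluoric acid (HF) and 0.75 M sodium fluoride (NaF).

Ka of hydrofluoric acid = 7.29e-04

pKa = -log(7.29e-04) = 3.14. pH = pKa + log([A⁻]/[HA]) = 3.14 + log(0.75/0.235)

pH = 3.64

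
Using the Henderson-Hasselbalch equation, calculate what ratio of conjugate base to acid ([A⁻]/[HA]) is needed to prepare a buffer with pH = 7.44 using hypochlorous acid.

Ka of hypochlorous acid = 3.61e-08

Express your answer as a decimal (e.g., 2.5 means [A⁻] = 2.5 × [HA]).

pKa = -log(3.61e-08) = 7.4425. pH = pKa + log([A⁻]/[HA]), so log([A⁻]/[HA]) = pH − pKa = 7.44 − 7.4425 = -0.0025. [A⁻]/[HA] = 10^(-0.0025) = 0.994

[A⁻]/[HA] = 0.994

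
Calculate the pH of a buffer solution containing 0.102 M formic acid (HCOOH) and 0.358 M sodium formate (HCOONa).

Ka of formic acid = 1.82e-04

pKa = -log(1.82e-04) = 3.74. pH = pKa + log([A⁻]/[HA]) = 3.74 + log(0.358/0.102)

pH = 4.29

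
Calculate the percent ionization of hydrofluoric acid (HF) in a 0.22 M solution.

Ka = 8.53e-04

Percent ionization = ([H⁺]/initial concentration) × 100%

Using Ka equilibrium: x² + Ka×x - Ka×C = 0. Solving: [H⁺] = 1.3279e-02. Percent = (1.3279e-02/0.22) × 100

Percent ionization = 6.04%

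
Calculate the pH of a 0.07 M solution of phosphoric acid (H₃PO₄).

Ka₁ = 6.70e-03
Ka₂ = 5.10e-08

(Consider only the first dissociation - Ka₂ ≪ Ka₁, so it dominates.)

First dissociation dominates. From Ka₁ = [H⁺][HA⁻]/[H₂A], x² + Ka₁·x − Ka₁·C = 0 with C = 0.07 M and Ka₁ = 6.70e-03. Solving: [H⁺] = (−Ka₁ + √(Ka₁² + 4·Ka₁·C)) / 2 = 1.8564e-02 M. pH = -log(1.8564e-02) = 1.73.

pH = 1.73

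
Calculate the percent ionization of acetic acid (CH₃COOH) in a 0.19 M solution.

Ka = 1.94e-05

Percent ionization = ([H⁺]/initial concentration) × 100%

Using Ka equilibrium: x² + Ka×x - Ka×C = 0. Solving: [H⁺] = 1.9102e-03. Percent = (1.9102e-03/0.19) × 100

Percent ionization = 1.01%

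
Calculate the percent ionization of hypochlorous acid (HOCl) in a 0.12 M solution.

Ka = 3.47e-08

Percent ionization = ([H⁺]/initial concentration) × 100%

Using Ka equilibrium: x² + Ka×x - Ka×C = 0. Solving: [H⁺] = 6.4512e-05. Percent = (6.4512e-05/0.12) × 100

Percent ionization = 0.0538%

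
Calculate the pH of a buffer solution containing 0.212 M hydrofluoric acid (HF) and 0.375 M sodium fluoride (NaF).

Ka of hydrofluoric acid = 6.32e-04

pKa = -log(6.32e-04) = 3.20. pH = pKa + log([A⁻]/[HA]) = 3.20 + log(0.375/0.212)

pH = 3.45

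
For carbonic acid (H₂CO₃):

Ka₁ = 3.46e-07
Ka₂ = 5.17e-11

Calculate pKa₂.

pKa₂ = -log(Ka₂) = -log(5.17e-11) = 10.29.

pK_{a2} = 10.29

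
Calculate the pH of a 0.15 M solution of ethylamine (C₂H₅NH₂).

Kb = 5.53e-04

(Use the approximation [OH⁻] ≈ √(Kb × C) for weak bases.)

[OH⁻] = √(Kb × C) = √(5.53e-04 × 0.15) = 9.1077e-03. pOH = 2.04, pH = 14 - pOH

pH = 11.96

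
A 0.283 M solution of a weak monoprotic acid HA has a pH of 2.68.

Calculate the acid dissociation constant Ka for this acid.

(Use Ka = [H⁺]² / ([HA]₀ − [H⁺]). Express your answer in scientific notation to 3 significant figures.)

[H⁺] = 10^(−pH) = 10^(−2.68) = 2.089e-03 M. For HA ⇌ H⁺ + A⁻, Ka = [H⁺][A⁻]/[HA] = [H⁺]² / ([HA]₀ − [H⁺]) = (2.089e-03)² / (0.283 − 2.089e-03) = 1.55e-05.

K_a = 1.55e-05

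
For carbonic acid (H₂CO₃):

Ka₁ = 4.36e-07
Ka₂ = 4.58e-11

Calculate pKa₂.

pKa₂ = -log(Ka₂) = -log(4.58e-11) = 10.34.

pK_{a2} = 10.34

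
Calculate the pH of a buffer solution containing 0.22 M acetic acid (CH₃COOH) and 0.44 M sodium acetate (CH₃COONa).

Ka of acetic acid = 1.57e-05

pKa = -log(1.57e-05) = 4.80. pH = pKa + log([A⁻]/[HA]) = 4.80 + log(0.44/0.22)

pH = 5.11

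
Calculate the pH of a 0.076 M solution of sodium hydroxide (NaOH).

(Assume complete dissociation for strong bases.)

[OH⁻] = 0.076 M for strong base. pOH = -log[OH⁻] = 1.12, pH = 14 - pOH

pH = 12.88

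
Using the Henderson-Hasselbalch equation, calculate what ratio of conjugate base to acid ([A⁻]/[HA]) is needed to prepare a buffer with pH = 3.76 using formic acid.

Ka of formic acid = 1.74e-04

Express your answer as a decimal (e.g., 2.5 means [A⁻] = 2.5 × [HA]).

pKa = -log(1.74e-04) = 3.7595. pH = pKa + log([A⁻]/[HA]), so log([A⁻]/[HA]) = pH − pKa = 3.76 − 3.7595 = 0.0005. [A⁻]/[HA] = 10^(0.0005) = 1.00

[A⁻]/[HA] = 1.00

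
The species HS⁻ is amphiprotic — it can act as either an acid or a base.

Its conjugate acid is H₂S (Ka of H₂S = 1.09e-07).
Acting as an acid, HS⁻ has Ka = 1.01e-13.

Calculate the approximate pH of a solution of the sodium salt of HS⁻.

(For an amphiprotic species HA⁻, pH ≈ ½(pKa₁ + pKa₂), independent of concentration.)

pKa₁ = -log(1.09e-07) = 6.96; pKa₂ = -log(1.01e-13) = 13.00. For an amphiprotic species, pH ≈ ½(pKa₁ + pKa₂) = ½(6.96 + 13.00) = 9.98.

pH = 9.98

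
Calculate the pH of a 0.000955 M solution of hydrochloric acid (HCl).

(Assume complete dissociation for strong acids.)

[H⁺] = 0.000955 M for strong acid. pH = -log[H⁺] = -log(0.000955)

pH = 3.02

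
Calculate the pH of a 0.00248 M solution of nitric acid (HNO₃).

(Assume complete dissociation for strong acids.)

[H⁺] = 0.00248 M for strong acid. pH = -log[H⁺] = -log(0.00248)

pH = 2.61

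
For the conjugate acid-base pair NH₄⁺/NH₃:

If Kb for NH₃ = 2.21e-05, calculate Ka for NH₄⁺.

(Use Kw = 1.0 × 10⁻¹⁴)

For a conjugate pair Ka × Kb = Kw, so Ka = Kw/Kb = 1.0 × 10⁻¹⁴ / 2.21e-05 = 4.52e-10.

K_a = 4.52e-10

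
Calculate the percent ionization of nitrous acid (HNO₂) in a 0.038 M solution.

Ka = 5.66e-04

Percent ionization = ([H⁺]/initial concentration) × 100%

Using Ka equilibrium: x² + Ka×x - Ka×C = 0. Solving: [H⁺] = 4.3633e-03. Percent = (4.3633e-03/0.038) × 100

Percent ionization = 11.5%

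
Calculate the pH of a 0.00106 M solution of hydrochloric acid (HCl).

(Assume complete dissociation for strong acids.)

[H⁺] = 0.00106 M for strong acid. pH = -log[H⁺] = -log(0.00106)

pH = 2.97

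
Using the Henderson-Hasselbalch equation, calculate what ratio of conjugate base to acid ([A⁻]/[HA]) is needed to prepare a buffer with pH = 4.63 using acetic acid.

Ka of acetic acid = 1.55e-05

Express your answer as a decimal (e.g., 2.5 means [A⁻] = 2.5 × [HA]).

pKa = -log(1.55e-05) = 4.8097. pH = pKa + log([A⁻]/[HA]), so log([A⁻]/[HA]) = pH − pKa = 4.63 − 4.8097 = -0.1797. [A⁻]/[HA] = 10^(-0.1797) = 0.661

[A⁻]/[HA] = 0.661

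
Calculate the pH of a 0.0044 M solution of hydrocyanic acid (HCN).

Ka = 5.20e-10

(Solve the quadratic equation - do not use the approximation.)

x² + Ka×x - Ka×C = 0. Using quadratic formula: [H⁺] = 1.5124e-06

pH = 5.82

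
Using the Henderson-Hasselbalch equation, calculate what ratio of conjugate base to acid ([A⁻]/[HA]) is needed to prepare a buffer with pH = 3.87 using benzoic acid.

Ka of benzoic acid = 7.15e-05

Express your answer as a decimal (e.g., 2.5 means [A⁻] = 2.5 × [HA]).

pKa = -log(7.15e-05) = 4.1457. pH = pKa + log([A⁻]/[HA]), so log([A⁻]/[HA]) = pH − pKa = 3.87 − 4.1457 = -0.2757. [A⁻]/[HA] = 10^(-0.2757) = 0.530

[A⁻]/[HA] = 0.530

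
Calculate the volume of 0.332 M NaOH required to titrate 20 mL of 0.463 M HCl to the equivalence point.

At equivalence: moles acid = moles base. moles HCl = 0.463 × 20/1000 = 0.00926 mol. V_base = moles / 0.332 × 1000 = 27.9 mL.

V_{base} = 27.9 mL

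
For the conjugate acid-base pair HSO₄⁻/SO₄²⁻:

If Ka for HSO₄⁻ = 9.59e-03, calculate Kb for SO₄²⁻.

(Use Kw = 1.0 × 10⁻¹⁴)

For a conjugate pair Ka × Kb = Kw, so Kb = Kw/Ka = 1.0 × 10⁻¹⁴ / 9.59e-03 = 1.04e-12.

K_b = 1.04e-12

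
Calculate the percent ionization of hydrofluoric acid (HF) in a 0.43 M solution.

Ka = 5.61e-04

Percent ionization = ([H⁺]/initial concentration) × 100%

Using Ka equilibrium: x² + Ka×x - Ka×C = 0. Solving: [H⁺] = 1.5254e-02. Percent = (1.5254e-02/0.43) × 100

Percent ionization = 3.55%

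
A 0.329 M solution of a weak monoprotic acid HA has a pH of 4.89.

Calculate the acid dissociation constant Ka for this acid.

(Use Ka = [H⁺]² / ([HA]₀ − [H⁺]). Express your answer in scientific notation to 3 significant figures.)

[H⁺] = 10^(−pH) = 10^(−4.89) = 1.288e-05 M. For HA ⇌ H⁺ + A⁻, Ka = [H⁺][A⁻]/[HA] = [H⁺]² / ([HA]₀ − [H⁺]) = (1.288e-05)² / (0.329 − 1.288e-05) = 5.04e-10.

K_a = 5.04e-10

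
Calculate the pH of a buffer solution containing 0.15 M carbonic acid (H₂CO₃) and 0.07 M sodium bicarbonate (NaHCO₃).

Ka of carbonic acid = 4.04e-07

pKa = -log(4.04e-07) = 6.39. pH = pKa + log([A⁻]/[HA]) = 6.39 + log(0.07/0.15)

pH = 6.06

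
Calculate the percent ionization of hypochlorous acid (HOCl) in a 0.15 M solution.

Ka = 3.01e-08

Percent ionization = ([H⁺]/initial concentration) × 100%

Using Ka equilibrium: x² + Ka×x - Ka×C = 0. Solving: [H⁺] = 6.7179e-05. Percent = (6.7179e-05/0.15) × 100

Percent ionization = 0.0448%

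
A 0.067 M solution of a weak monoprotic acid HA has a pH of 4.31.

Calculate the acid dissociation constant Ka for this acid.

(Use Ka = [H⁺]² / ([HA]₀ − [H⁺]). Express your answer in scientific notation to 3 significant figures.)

[H⁺] = 10^(−pH) = 10^(−4.31) = 4.898e-05 M. For HA ⇌ H⁺ + A⁻, Ka = [H⁺][A⁻]/[HA] = [H⁺]² / ([HA]₀ − [H⁺]) = (4.898e-05)² / (0.067 − 4.898e-05) = 3.58e-08.

K_a = 3.58e-08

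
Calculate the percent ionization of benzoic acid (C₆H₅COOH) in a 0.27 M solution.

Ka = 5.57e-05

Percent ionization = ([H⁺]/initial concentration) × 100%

Using Ka equilibrium: x² + Ka×x - Ka×C = 0. Solving: [H⁺] = 3.8503e-03. Percent = (3.8503e-03/0.27) × 100

Percent ionization = 1.43%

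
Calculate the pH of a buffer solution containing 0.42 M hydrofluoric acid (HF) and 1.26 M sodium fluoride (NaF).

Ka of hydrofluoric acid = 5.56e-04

pKa = -log(5.56e-04) = 3.25. pH = pKa + log([A⁻]/[HA]) = 3.25 + log(1.26/0.42)

pH = 3.73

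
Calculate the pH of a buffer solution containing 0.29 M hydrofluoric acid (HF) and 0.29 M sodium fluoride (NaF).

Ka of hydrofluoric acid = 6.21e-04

pKa = -log(6.21e-04) = 3.21. pH = pKa + log([A⁻]/[HA]) = 3.21 + log(0.29/0.29)

pH = 3.21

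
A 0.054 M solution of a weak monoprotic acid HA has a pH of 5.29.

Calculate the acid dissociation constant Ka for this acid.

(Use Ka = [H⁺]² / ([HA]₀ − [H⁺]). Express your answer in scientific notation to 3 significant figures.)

[H⁺] = 10^(−pH) = 10^(−5.29) = 5.129e-06 M. For HA ⇌ H⁺ + A⁻, Ka = [H⁺][A⁻]/[HA] = [H⁺]² / ([HA]₀ − [H⁺]) = (5.129e-06)² / (0.054 − 5.129e-06) = 4.87e-10.

K_a = 4.87e-10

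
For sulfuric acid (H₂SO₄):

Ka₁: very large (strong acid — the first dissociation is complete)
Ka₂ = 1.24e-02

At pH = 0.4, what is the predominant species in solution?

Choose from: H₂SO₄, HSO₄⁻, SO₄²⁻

The first dissociation is complete, so H₂SO₄ itself is never the predominant species in water; pKa₂ = -log(1.24e-02) = 1.91. For a polyprotic acid the predominant species crosses at each pKa: below pKa_n the protonated form dominates, above it the deprotonated form does. At pH = 0.4, the predominant species is HSO₄⁻.

HSO₄⁻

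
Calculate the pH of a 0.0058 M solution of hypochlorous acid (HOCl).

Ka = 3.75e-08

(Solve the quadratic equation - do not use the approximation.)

x² + Ka×x - Ka×C = 0. Using quadratic formula: [H⁺] = 1.4729e-05

pH = 4.83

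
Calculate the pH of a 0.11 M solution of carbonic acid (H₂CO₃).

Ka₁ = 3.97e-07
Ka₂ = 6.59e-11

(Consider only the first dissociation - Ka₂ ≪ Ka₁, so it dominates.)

First dissociation dominates. From Ka₁ = [H⁺][HA⁻]/[H₂A], x² + Ka₁·x − Ka₁·C = 0 with C = 0.11 M and Ka₁ = 3.97e-07. Solving: [H⁺] = (−Ka₁ + √(Ka₁² + 4·Ka₁·C)) / 2 = 2.0878e-04 M. pH = -log(2.0878e-04) = 3.68.

pH = 3.68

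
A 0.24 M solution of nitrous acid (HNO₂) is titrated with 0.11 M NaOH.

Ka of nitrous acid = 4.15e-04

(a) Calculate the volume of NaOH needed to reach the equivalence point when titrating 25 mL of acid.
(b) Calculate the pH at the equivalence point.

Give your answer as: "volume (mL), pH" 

moles acid = 0.24 × 25/1000 = 0.006 mol; V_base = moles/0.11 × 1000 = 54.5 mL. At equivalence only the conjugate base is present: [A⁻] = 0.006/0.080 = 7.5429e-02 M. Kb = Kw/Ka = 2.41e-11; [OH⁻] = √(Kb × [A⁻]) = 1.3482e-06; pOH = 5.87; pH = 14 - pOH = 8.13.

V = 54.5 mL, pH = 8.13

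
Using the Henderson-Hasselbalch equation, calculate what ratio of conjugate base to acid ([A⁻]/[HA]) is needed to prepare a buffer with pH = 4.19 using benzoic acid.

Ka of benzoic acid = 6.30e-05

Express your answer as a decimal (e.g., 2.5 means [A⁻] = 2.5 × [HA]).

pKa = -log(6.30e-05) = 4.2007. pH = pKa + log([A⁻]/[HA]), so log([A⁻]/[HA]) = pH − pKa = 4.19 − 4.2007 = -0.0107. [A⁻]/[HA] = 10^(-0.0107) = 0.976

[A⁻]/[HA] = 0.976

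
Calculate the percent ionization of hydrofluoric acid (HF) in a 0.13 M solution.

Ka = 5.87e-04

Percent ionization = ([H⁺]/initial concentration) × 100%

Using Ka equilibrium: x² + Ka×x - Ka×C = 0. Solving: [H⁺] = 8.4470e-03. Percent = (8.4470e-03/0.13) × 100

Percent ionization = 6.5%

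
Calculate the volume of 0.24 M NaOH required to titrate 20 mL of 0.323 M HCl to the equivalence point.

At equivalence: moles acid = moles base. moles HCl = 0.323 × 20/1000 = 0.00646 mol. V_base = moles / 0.24 × 1000 = 26.9 mL.

V_{base} = 26.9 mL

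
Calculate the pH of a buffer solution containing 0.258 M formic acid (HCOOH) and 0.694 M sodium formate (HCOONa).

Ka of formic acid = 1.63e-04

pKa = -log(1.63e-04) = 3.79. pH = pKa + log([A⁻]/[HA]) = 3.79 + log(0.694/0.258)

pH = 4.22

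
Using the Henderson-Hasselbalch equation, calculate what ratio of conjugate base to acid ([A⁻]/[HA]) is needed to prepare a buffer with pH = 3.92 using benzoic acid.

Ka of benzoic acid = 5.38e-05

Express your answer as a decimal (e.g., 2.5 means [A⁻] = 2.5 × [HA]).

pKa = -log(5.38e-05) = 4.2692. pH = pKa + log([A⁻]/[HA]), so log([A⁻]/[HA]) = pH − pKa = 3.92 − 4.2692 = -0.3492. [A⁻]/[HA] = 10^(-0.3492) = 0.447

[A⁻]/[HA] = 0.447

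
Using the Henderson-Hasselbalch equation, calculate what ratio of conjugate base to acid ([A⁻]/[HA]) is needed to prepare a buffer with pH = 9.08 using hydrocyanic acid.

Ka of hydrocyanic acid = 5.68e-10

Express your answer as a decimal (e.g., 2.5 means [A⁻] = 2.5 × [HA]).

pKa = -log(5.68e-10) = 9.2457. pH = pKa + log([A⁻]/[HA]), so log([A⁻]/[HA]) = pH − pKa = 9.08 − 9.2457 = -0.1657. [A⁻]/[HA] = 10^(-0.1657) = 0.683

[A⁻]/[HA] = 0.683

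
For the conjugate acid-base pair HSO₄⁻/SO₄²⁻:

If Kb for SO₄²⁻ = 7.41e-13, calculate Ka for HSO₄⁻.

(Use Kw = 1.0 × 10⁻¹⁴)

For a conjugate pair Ka × Kb = Kw, so Ka = Kw/Kb = 1.0 × 10⁻¹⁴ / 7.41e-13 = 1.35e-02.

K_a = 1.35e-02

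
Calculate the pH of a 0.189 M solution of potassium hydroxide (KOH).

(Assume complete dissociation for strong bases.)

[OH⁻] = 0.189 M for strong base. pOH = -log[OH⁻] = 0.72, pH = 14 - pOH

pH = 13.28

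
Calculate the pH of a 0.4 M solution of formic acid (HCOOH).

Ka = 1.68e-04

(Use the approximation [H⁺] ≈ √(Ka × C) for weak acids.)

[H⁺] = √(Ka × C) = √(1.68e-04 × 0.4) = 8.1976e-03. pH = -log(8.1976e-03)

pH = 2.09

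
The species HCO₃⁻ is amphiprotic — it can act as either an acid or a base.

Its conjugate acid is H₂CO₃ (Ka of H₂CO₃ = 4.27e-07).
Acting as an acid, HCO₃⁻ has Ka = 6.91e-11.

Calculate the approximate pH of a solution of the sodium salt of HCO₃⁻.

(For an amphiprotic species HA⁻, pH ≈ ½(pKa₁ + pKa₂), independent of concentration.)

pKa₁ = -log(4.27e-07) = 6.37; pKa₂ = -log(6.91e-11) = 10.16. For an amphiprotic species, pH ≈ ½(pKa₁ + pKa₂) = ½(6.37 + 10.16) = 8.27.

pH = 8.27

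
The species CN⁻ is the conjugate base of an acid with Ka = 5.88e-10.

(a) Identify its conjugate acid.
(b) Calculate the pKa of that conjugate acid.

(a) The conjugate acid is formed by adding one H⁺ to CN⁻, giving HCN. (b) pKa = -log(Ka) = -log(5.88e-10) = 9.23.

Conjugate acid: HCN; pK_a = 9.23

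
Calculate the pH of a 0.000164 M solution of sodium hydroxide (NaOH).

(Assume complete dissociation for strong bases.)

[OH⁻] = 0.000164 M for strong base. pOH = -log[OH⁻] = 3.79, pH = 14 - pOH

pH = 10.21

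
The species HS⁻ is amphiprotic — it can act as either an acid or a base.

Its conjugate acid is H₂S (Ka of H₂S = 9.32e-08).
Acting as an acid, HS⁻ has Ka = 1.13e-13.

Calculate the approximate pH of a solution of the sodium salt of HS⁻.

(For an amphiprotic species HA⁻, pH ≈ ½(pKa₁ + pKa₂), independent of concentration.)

pKa₁ = -log(9.32e-08) = 7.03; pKa₂ = -log(1.13e-13) = 12.95. For an amphiprotic species, pH ≈ ½(pKa₁ + pKa₂) = ½(7.03 + 12.95) = 9.99.

pH = 9.99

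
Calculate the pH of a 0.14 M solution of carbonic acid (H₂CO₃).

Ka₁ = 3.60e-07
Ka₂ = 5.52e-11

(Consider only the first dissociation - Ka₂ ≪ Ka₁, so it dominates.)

First dissociation dominates. From Ka₁ = [H⁺][HA⁻]/[H₂A], x² + Ka₁·x − Ka₁·C = 0 with C = 0.14 M and Ka₁ = 3.60e-07. Solving: [H⁺] = (−Ka₁ + √(Ka₁² + 4·Ka₁·C)) / 2 = 2.2432e-04 M. pH = -log(2.2432e-04) = 3.65.

pH = 3.65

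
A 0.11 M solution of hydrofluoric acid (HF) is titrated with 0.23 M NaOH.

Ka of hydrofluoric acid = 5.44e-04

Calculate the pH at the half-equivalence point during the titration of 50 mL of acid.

At half-equivalence [HA] = [A⁻], so Henderson-Hasselbalch gives pH = pKa = -log(5.44e-04) = 3.26.

pH = pKa = 3.26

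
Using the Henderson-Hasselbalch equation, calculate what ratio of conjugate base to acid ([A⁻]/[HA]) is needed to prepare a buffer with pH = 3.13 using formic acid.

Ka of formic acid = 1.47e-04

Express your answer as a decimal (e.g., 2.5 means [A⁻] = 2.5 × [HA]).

pKa = -log(1.47e-04) = 3.8327. pH = pKa + log([A⁻]/[HA]), so log([A⁻]/[HA]) = pH − pKa = 3.13 − 3.8327 = -0.7027. [A⁻]/[HA] = 10^(-0.7027) = 0.198

[A⁻]/[HA] = 0.198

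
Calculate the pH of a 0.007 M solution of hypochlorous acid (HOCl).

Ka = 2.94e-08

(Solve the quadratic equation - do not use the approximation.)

x² + Ka×x - Ka×C = 0. Using quadratic formula: [H⁺] = 1.4331e-05

pH = 4.84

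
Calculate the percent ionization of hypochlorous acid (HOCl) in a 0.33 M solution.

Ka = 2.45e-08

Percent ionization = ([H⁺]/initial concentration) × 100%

Using Ka equilibrium: x² + Ka×x - Ka×C = 0. Solving: [H⁺] = 8.9904e-05. Percent = (8.9904e-05/0.33) × 100

Percent ionization = 0.0272%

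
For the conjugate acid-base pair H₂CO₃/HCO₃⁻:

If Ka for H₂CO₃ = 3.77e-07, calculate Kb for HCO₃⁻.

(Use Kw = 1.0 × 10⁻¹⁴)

For a conjugate pair Ka × Kb = Kw, so Kb = Kw/Ka = 1.0 × 10⁻¹⁴ / 3.77e-07 = 2.65e-08.

K_b = 2.65e-08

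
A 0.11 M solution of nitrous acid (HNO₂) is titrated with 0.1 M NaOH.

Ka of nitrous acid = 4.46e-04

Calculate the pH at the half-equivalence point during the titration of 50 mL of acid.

At half-equivalence [HA] = [A⁻], so Henderson-Hasselbalch gives pH = pKa = -log(4.46e-04) = 3.35.

pH = pKa = 3.35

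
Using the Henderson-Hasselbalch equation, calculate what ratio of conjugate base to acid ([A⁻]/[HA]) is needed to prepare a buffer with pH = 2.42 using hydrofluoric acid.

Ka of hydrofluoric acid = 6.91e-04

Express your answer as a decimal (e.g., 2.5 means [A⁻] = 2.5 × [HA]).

pKa = -log(6.91e-04) = 3.1605. pH = pKa + log([A⁻]/[HA]), so log([A⁻]/[HA]) = pH − pKa = 2.42 − 3.1605 = -0.7405. [A⁻]/[HA] = 10^(-0.7405) = 0.182

[A⁻]/[HA] = 0.182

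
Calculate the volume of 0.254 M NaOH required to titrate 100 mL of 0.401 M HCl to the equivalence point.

At equivalence: moles acid = moles base. moles HCl = 0.401 × 100/1000 = 0.0401 mol. V_base = moles / 0.254 × 1000 = 157.9 mL.

V_{base} = 157.9 mL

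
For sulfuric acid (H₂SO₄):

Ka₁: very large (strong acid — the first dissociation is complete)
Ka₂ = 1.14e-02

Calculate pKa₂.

pKa₂ = -log(Ka₂) = -log(1.14e-02) = 1.94.

pK_{a2} = 1.94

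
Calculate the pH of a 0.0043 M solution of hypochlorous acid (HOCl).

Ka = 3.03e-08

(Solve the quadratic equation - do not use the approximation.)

x² + Ka×x - Ka×C = 0. Using quadratic formula: [H⁺] = 1.1399e-05

pH = 4.94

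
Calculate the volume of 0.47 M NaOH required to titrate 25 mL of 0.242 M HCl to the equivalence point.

At equivalence: moles acid = moles base. moles HCl = 0.242 × 25/1000 = 0.00605 mol. V_base = moles / 0.47 × 1000 = 12.9 mL.

V_{base} = 12.9 mL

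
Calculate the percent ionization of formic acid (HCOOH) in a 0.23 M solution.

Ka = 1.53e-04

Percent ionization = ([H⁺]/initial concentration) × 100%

Using Ka equilibrium: x² + Ka×x - Ka×C = 0. Solving: [H⁺] = 5.8561e-03. Percent = (5.8561e-03/0.23) × 100

Percent ionization = 2.55%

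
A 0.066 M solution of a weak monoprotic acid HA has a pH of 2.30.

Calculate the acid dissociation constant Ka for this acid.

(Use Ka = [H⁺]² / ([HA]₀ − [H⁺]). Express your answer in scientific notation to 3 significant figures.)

[H⁺] = 10^(−pH) = 10^(−2.30) = 5.012e-03 M. For HA ⇌ H⁺ + A⁻, Ka = [H⁺][A⁻]/[HA] = [H⁺]² / ([HA]₀ − [H⁺]) = (5.012e-03)² / (0.066 − 5.012e-03) = 4.12e-04.

K_a = 4.12e-04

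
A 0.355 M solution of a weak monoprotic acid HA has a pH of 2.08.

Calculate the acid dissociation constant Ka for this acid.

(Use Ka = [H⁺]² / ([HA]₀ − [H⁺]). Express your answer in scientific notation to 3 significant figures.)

[H⁺] = 10^(−pH) = 10^(−2.08) = 8.318e-03 M. For HA ⇌ H⁺ + A⁻, Ka = [H⁺][A⁻]/[HA] = [H⁺]² / ([HA]₀ − [H⁺]) = (8.318e-03)² / (0.355 − 8.318e-03) = 2.00e-04.

K_a = 2.00e-04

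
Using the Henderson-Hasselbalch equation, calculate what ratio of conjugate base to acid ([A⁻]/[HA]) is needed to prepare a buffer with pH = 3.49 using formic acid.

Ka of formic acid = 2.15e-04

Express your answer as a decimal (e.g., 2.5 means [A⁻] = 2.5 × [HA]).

pKa = -log(2.15e-04) = 3.6676. pH = pKa + log([A⁻]/[HA]), so log([A⁻]/[HA]) = pH − pKa = 3.49 − 3.6676 = -0.1776. [A⁻]/[HA] = 10^(-0.1776) = 0.664

[A⁻]/[HA] = 0.664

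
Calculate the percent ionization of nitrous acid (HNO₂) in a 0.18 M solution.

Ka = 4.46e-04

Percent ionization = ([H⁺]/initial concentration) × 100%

Using Ka equilibrium: x² + Ka×x - Ka×C = 0. Solving: [H⁺] = 8.7397e-03. Percent = (8.7397e-03/0.18) × 100

Percent ionization = 4.86%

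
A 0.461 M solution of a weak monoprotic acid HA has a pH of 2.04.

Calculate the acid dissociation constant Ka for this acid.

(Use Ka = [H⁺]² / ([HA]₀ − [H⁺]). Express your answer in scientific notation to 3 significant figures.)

[H⁺] = 10^(−pH) = 10^(−2.04) = 9.120e-03 M. For HA ⇌ H⁺ + A⁻, Ka = [H⁺][A⁻]/[HA] = [H⁺]² / ([HA]₀ − [H⁺]) = (9.120e-03)² / (0.461 − 9.120e-03) = 1.84e-04.

K_a = 1.84e-04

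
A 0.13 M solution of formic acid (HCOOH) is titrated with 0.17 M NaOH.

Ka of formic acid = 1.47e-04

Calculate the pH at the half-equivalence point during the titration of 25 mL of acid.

At half-equivalence [HA] = [A⁻], so Henderson-Hasselbalch gives pH = pKa = -log(1.47e-04) = 3.83.

pH = pKa = 3.83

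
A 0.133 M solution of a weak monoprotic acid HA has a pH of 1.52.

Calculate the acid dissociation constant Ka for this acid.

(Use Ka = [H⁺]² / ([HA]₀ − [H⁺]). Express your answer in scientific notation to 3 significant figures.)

[H⁺] = 10^(−pH) = 10^(−1.52) = 3.020e-02 M. For HA ⇌ H⁺ + A⁻, Ka = [H⁺][A⁻]/[HA] = [H⁺]² / ([HA]₀ − [H⁺]) = (3.020e-02)² / (0.133 − 3.020e-02) = 8.87e-03.

K_a = 8.87e-03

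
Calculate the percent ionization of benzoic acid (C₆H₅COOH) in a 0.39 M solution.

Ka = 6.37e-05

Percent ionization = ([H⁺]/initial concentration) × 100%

Using Ka equilibrium: x² + Ka×x - Ka×C = 0. Solving: [H⁺] = 4.9525e-03. Percent = (4.9525e-03/0.39) × 100

Percent ionization = 1.27%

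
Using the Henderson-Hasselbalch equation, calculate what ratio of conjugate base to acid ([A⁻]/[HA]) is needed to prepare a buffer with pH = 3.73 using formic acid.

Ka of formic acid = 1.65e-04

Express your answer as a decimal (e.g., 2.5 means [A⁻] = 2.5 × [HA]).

pKa = -log(1.65e-04) = 3.7825. pH = pKa + log([A⁻]/[HA]), so log([A⁻]/[HA]) = pH − pKa = 3.73 − 3.7825 = -0.0525. [A⁻]/[HA] = 10^(-0.0525) = 0.886

[A⁻]/[HA] = 0.886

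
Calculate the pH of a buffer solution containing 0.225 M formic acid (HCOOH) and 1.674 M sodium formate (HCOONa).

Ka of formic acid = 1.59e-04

pKa = -log(1.59e-04) = 3.80. pH = pKa + log([A⁻]/[HA]) = 3.80 + log(1.674/0.225)

pH = 4.67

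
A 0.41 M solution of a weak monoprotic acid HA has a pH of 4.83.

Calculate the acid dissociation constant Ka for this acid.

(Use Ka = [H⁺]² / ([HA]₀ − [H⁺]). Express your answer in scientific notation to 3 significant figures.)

[H⁺] = 10^(−pH) = 10^(−4.83) = 1.479e-05 M. For HA ⇌ H⁺ + A⁻, Ka = [H⁺][A⁻]/[HA] = [H⁺]² / ([HA]₀ − [H⁺]) = (1.479e-05)² / (0.41 − 1.479e-05) = 5.34e-10.

K_a = 5.34e-10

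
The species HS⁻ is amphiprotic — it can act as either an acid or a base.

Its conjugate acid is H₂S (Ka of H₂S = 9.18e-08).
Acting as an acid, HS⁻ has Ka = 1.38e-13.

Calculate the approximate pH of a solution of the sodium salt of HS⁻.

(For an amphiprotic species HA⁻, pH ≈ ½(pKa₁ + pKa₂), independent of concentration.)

pKa₁ = -log(9.18e-08) = 7.04; pKa₂ = -log(1.38e-13) = 12.86. For an amphiprotic species, pH ≈ ½(pKa₁ + pKa₂) = ½(7.04 + 12.86) = 9.95.

pH = 9.95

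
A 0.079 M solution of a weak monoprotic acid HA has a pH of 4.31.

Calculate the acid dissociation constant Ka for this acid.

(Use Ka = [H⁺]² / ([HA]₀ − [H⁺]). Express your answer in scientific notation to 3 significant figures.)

[H⁺] = 10^(−pH) = 10^(−4.31) = 4.898e-05 M. For HA ⇌ H⁺ + A⁻, Ka = [H⁺][A⁻]/[HA] = [H⁺]² / ([HA]₀ − [H⁺]) = (4.898e-05)² / (0.079 − 4.898e-05) = 3.04e-08.

K_a = 3.04e-08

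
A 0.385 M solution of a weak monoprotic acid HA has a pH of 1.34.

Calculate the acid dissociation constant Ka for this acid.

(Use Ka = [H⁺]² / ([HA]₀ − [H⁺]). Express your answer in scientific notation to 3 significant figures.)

[H⁺] = 10^(−pH) = 10^(−1.34) = 4.571e-02 M. For HA ⇌ H⁺ + A⁻, Ka = [H⁺][A⁻]/[HA] = [H⁺]² / ([HA]₀ − [H⁺]) = (4.571e-02)² / (0.385 − 4.571e-02) = 6.16e-03.

K_a = 6.16e-03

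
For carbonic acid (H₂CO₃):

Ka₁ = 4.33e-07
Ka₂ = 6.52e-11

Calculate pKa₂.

pKa₂ = -log(Ka₂) = -log(6.52e-11) = 10.19.

pK_{a2} = 10.19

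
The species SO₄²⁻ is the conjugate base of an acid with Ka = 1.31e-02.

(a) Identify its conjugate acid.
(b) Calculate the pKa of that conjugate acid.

(a) The conjugate acid is formed by adding one H⁺ to SO₄²⁻, giving HSO₄⁻. (b) pKa = -log(Ka) = -log(1.31e-02) = 1.88.

Conjugate acid: HSO₄⁻; pK_a = 1.88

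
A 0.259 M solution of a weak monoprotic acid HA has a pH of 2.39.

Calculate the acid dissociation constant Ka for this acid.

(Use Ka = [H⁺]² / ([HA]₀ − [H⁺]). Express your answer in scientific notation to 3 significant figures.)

[H⁺] = 10^(−pH) = 10^(−2.39) = 4.074e-03 M. For HA ⇌ H⁺ + A⁻, Ka = [H⁺][A⁻]/[HA] = [H⁺]² / ([HA]₀ − [H⁺]) = (4.074e-03)² / (0.259 − 4.074e-03) = 6.51e-05.

K_a = 6.51e-05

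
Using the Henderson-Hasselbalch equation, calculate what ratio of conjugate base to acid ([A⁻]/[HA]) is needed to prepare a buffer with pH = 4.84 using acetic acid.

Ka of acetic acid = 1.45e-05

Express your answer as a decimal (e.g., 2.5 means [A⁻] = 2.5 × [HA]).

pKa = -log(1.45e-05) = 4.8386. pH = pKa + log([A⁻]/[HA]), so log([A⁻]/[HA]) = pH − pKa = 4.84 − 4.8386 = 0.0014. [A⁻]/[HA] = 10^(0.0014) = 1.00

[A⁻]/[HA] = 1.00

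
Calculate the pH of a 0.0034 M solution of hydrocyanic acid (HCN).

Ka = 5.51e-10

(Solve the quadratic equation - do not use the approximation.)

x² + Ka×x - Ka×C = 0. Using quadratic formula: [H⁺] = 1.3684e-06

pH = 5.86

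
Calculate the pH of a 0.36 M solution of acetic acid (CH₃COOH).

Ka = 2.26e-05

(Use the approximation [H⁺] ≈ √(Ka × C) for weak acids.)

[H⁺] = √(Ka × C) = √(2.26e-05 × 0.36) = 2.8524e-03. pH = -log(2.8524e-03)

pH = 2.54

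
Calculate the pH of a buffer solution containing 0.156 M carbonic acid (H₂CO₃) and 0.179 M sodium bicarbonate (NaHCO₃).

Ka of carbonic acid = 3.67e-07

pKa = -log(3.67e-07) = 6.44. pH = pKa + log([A⁻]/[HA]) = 6.44 + log(0.179/0.156)

pH = 6.50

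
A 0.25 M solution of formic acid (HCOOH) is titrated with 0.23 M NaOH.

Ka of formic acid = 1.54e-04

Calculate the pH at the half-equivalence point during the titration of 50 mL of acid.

At half-equivalence [HA] = [A⁻], so Henderson-Hasselbalch gives pH = pKa = -log(1.54e-04) = 3.81.

pH = pKa = 3.81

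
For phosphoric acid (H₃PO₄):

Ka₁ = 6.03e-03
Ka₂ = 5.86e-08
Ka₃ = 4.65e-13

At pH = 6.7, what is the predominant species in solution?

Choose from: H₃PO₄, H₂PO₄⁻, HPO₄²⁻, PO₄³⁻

pKa₁ = 2.22, pKa₂ = 7.23, pKa₃ = 12.33. For a polyprotic acid the predominant species crosses at each pKa: below pKa_n the protonated form dominates, above it the deprotonated form does. At pH = 6.7, the predominant species is H₂PO₄⁻.

H₂PO₄⁻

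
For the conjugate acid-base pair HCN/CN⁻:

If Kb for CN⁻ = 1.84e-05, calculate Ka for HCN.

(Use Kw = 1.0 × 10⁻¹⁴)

For a conjugate pair Ka × Kb = Kw, so Ka = Kw/Kb = 1.0 × 10⁻¹⁴ / 1.84e-05 = 5.43e-10.

K_a = 5.43e-10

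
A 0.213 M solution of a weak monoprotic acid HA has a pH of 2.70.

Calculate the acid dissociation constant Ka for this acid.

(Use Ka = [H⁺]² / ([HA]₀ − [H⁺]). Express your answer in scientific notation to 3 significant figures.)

[H⁺] = 10^(−pH) = 10^(−2.70) = 1.995e-03 M. For HA ⇌ H⁺ + A⁻, Ka = [H⁺][A⁻]/[HA] = [H⁺]² / ([HA]₀ − [H⁺]) = (1.995e-03)² / (0.213 − 1.995e-03) = 1.89e-05.

K_a = 1.89e-05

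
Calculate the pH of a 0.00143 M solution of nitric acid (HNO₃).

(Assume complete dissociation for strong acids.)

[H⁺] = 0.00143 M for strong acid. pH = -log[H⁺] = -log(0.00143)

pH = 2.84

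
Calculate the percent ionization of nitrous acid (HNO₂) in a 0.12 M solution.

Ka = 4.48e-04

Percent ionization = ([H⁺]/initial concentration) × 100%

Using Ka equilibrium: x² + Ka×x - Ka×C = 0. Solving: [H⁺] = 7.1115e-03. Percent = (7.1115e-03/0.12) × 100

Percent ionization = 5.93%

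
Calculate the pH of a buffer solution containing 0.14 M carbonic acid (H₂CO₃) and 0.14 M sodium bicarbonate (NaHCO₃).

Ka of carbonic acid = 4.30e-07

pKa = -log(4.30e-07) = 6.37. pH = pKa + log([A⁻]/[HA]) = 6.37 + log(0.14/0.14)

pH = 6.37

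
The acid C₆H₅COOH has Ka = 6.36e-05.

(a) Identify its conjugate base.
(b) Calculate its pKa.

(a) The conjugate base is formed by removing one H⁺ from C₆H₅COOH, giving C₆H₅COO⁻. (b) pKa = -log(Ka) = -log(6.36e-05) = 4.20.

Conjugate base: C₆H₅COO⁻; pK_a = 4.20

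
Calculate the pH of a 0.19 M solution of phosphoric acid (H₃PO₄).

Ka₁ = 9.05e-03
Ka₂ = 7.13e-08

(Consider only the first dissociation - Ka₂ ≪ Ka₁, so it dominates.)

First dissociation dominates. From Ka₁ = [H⁺][HA⁻]/[H₂A], x² + Ka₁·x − Ka₁·C = 0 with C = 0.19 M and Ka₁ = 9.05e-03. Solving: [H⁺] = (−Ka₁ + √(Ka₁² + 4·Ka₁·C)) / 2 = 3.7188e-02 M. pH = -log(3.7188e-02) = 1.43.

pH = 1.43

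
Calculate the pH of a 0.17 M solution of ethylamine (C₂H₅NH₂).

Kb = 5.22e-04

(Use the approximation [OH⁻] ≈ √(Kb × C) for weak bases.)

[OH⁻] = √(Kb × C) = √(5.22e-04 × 0.17) = 9.4202e-03. pOH = 2.03, pH = 14 - pOH

pH = 11.97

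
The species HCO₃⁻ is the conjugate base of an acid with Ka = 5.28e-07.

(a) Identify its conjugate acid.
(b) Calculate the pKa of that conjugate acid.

(a) The conjugate acid is formed by adding one H⁺ to HCO₃⁻, giving H₂CO₃. (b) pKa = -log(Ka) = -log(5.28e-07) = 6.28.

Conjugate acid: H₂CO₃; pK_a = 6.28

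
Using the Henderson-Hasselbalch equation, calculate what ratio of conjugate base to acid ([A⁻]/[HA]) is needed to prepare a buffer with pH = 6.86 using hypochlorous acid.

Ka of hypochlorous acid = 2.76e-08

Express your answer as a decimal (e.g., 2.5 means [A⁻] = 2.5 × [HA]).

pKa = -log(2.76e-08) = 7.5591. pH = pKa + log([A⁻]/[HA]), so log([A⁻]/[HA]) = pH − pKa = 6.86 − 7.5591 = -0.6991. [A⁻]/[HA] = 10^(-0.6991) = 0.200

[A⁻]/[HA] = 0.200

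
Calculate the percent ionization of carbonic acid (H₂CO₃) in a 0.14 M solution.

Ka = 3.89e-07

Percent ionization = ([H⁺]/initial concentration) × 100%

Using Ka equilibrium: x² + Ka×x - Ka×C = 0. Solving: [H⁺] = 2.3317e-04. Percent = (2.3317e-04/0.14) × 100

Percent ionization = 0.167%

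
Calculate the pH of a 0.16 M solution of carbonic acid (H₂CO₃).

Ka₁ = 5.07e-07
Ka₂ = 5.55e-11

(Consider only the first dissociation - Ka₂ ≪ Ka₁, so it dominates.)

First dissociation dominates. From Ka₁ = [H⁺][HA⁻]/[H₂A], x² + Ka₁·x − Ka₁·C = 0 with C = 0.16 M and Ka₁ = 5.07e-07. Solving: [H⁺] = (−Ka₁ + √(Ka₁² + 4·Ka₁·C)) / 2 = 2.8456e-04 M. pH = -log(2.8456e-04) = 3.55.

pH = 3.55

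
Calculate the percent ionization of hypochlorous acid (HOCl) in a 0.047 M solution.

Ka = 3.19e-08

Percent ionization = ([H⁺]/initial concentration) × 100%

Using Ka equilibrium: x² + Ka×x - Ka×C = 0. Solving: [H⁺] = 3.8705e-05. Percent = (3.8705e-05/0.047) × 100

Percent ionization = 0.0824%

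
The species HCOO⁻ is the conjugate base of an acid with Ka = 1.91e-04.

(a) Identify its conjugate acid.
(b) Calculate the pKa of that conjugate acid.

(a) The conjugate acid is formed by adding one H⁺ to HCOO⁻, giving HCOOH. (b) pKa = -log(Ka) = -log(1.91e-04) = 3.72.

Conjugate acid: HCOOH; pK_a = 3.72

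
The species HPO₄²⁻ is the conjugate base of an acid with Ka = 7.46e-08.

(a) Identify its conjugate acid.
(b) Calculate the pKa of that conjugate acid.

(a) The conjugate acid is formed by adding one H⁺ to HPO₄²⁻, giving H₂PO₄⁻. (b) pKa = -log(Ka) = -log(7.46e-08) = 7.13.

Conjugate acid: H₂PO₄⁻; pK_a = 7.13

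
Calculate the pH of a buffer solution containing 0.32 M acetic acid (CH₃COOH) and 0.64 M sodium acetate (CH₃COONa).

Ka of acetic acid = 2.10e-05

pKa = -log(2.10e-05) = 4.68. pH = pKa + log([A⁻]/[HA]) = 4.68 + log(0.64/0.32)

pH = 4.98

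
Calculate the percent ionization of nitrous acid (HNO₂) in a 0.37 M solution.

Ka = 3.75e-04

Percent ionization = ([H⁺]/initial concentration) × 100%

Using Ka equilibrium: x² + Ka×x - Ka×C = 0. Solving: [H⁺] = 1.1593e-02. Percent = (1.1593e-02/0.37) × 100

Percent ionization = 3.13%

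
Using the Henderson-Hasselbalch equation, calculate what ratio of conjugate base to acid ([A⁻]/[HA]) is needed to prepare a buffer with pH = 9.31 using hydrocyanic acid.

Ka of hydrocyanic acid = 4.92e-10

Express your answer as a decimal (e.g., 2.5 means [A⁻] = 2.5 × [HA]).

pKa = -log(4.92e-10) = 9.3080. pH = pKa + log([A⁻]/[HA]), so log([A⁻]/[HA]) = pH − pKa = 9.31 − 9.3080 = 0.0020. [A⁻]/[HA] = 10^(0.0020) = 1.00

[A⁻]/[HA] = 1.00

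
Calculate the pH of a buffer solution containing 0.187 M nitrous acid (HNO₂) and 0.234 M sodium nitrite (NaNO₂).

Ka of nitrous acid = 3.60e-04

pKa = -log(3.60e-04) = 3.44. pH = pKa + log([A⁻]/[HA]) = 3.44 + log(0.234/0.187)

pH = 3.54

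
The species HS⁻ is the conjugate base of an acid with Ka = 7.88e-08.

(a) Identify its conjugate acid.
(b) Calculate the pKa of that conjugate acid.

(a) The conjugate acid is formed by adding one H⁺ to HS⁻, giving H₂S. (b) pKa = -log(Ka) = -log(7.88e-08) = 7.10.

Conjugate acid: H₂S; pK_a = 7.10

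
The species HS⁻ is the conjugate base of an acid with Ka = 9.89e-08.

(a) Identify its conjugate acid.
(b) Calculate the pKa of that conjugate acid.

(a) The conjugate acid is formed by adding one H⁺ to HS⁻, giving H₂S. (b) pKa = -log(Ka) = -log(9.89e-08) = 7.00.

Conjugate acid: H₂S; pK_a = 7.00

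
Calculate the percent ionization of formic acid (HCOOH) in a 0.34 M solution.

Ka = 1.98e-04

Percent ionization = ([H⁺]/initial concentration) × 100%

Using Ka equilibrium: x² + Ka×x - Ka×C = 0. Solving: [H⁺] = 8.1065e-03. Percent = (8.1065e-03/0.34) × 100

Percent ionization = 2.38%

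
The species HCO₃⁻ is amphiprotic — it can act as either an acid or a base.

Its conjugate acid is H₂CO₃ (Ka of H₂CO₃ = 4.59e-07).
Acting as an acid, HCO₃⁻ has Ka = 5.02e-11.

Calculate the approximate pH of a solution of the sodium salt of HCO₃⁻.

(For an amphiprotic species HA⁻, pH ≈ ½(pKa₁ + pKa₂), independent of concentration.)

pKa₁ = -log(4.59e-07) = 6.34; pKa₂ = -log(5.02e-11) = 10.30. For an amphiprotic species, pH ≈ ½(pKa₁ + pKa₂) = ½(6.34 + 10.30) = 8.32.

pH = 8.32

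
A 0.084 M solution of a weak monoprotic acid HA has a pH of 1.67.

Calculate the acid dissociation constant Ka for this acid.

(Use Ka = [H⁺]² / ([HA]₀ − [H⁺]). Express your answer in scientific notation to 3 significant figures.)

[H⁺] = 10^(−pH) = 10^(−1.67) = 2.138e-02 M. For HA ⇌ H⁺ + A⁻, Ka = [H⁺][A⁻]/[HA] = [H⁺]² / ([HA]₀ − [H⁺]) = (2.138e-02)² / (0.084 − 2.138e-02) = 7.30e-03.

K_a = 7.30e-03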